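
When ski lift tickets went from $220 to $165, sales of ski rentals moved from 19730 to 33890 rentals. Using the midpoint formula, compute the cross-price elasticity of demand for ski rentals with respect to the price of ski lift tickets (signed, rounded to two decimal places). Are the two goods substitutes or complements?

%ΔQ_{ski rentals} = (33890 − 19730)/avg = 14160/26810 = 0.528161…
%ΔP_{ski lift tickets} = (165 − 220)/avg = -55/192.5 = -0.285714…
E_cross = (14160/26810) / (-55/192.5) = -1.8485…
E_cross < 0 ⇒ the goods are complements.

-1.85; complements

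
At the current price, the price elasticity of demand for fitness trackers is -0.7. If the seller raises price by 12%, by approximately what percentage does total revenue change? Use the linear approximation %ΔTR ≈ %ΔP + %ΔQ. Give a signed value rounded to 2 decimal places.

%ΔQ ≈ Ed × %ΔP = (-0.7) × (+12%) = -8.4000%
%ΔTR ≈ %ΔP + %ΔQ = (+12%) + (-8.4000%) = +3.6000%

+3.60%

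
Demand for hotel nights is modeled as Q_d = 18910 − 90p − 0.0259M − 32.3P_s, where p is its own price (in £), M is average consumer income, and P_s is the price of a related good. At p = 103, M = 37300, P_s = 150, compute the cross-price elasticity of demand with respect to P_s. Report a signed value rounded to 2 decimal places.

At the given values, Q_d = 18910 − 90(103) − 0.0259(37300) − 32.3(150) = 3828.93.
∂Q_d/∂P_s = -32.3.
E = (-32.3) × (150/3828.93) = -1.2653…

-1.27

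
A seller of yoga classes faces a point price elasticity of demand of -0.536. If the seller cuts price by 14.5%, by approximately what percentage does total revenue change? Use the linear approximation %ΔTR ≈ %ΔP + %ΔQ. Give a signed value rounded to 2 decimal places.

%ΔQ ≈ Ed × %ΔP = (-0.536) × (-14.5%) = +7.7720%
%ΔTR ≈ %ΔP + %ΔQ = (-14.5%) + (+7.7720%) = -6.7280%

-6.73%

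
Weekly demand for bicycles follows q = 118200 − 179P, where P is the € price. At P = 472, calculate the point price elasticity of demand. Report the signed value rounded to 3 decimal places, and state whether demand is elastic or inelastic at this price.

dq/dP = −179. At P = 472, q = 118200 − 179(472) = 33712.
Ed = (dq/dP)·(P/q) = −179 × (472/33712) = -2.50616…
|Ed| = 2.506 > 1, so demand is elastic.

-2.506; elastic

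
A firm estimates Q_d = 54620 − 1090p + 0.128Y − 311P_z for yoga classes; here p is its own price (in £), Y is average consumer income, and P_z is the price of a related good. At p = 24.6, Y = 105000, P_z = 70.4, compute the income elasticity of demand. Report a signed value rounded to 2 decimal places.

At the given values, Q_d = 54620 − 1090(24.6) + 0.128(105000) − 311(70.4) = 19351.6.
∂Q_d/∂Y = 0.128.
E = (0.128) × (105000/19351.6) = 0.6945…

0.69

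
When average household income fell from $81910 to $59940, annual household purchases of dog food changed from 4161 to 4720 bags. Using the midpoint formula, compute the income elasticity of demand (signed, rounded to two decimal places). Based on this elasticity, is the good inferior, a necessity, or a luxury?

-0.41; inferior

%ΔQ = (4720 − 4161)/[( 4161 + 4720)/2] = 559/4440.5 = 0.125886…
%ΔIncome = (59940 − 81910)/[( 81910 + 59940)/2] = -21970/70925 = -0.309763…
E_income = (559/4440.5) / (-21970/70925) = -0.4063…
E_income < 0 ⇒ inferior good.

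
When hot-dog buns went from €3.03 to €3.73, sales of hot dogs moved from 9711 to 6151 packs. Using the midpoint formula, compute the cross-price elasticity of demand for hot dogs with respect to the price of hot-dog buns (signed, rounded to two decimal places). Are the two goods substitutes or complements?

%ΔQ_{hot dogs} = (6151 − 9711)/avg = -3560/7931 = -0.448871…
%ΔP_{hot-dog buns} = (3.73 − 3.03)/avg = 0.7/3.38 = 0.207100…
E_cross = (-3560/7931) / (0.7/3.38) = -2.1674…
E_cross < 0 ⇒ the goods are complements.

-2.17; complements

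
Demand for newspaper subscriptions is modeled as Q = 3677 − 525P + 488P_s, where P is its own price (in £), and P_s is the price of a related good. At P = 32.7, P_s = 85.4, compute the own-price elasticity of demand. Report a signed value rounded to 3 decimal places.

-0.609

At the given values, Q = 3677 − 525(32.7) + 488(85.4) = 28184.7.
∂Q/∂P = −525.
E = (-525) × (32.7/28184.7) = -0.60910…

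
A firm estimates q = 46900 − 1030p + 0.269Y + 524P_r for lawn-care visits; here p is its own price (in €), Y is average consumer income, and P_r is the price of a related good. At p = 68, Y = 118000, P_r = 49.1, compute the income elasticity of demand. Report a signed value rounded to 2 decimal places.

At the given values, q = 46900 − 1030(68) + 0.269(118000) + 524(49.1) = 34330.4.
∂q/∂Y = 0.269.
E = (0.269) × (118000/34330.4) = 0.9246…

0.92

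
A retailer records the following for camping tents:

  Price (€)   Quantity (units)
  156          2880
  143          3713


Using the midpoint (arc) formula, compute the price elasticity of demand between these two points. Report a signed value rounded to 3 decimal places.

-2.906

%ΔQ = (3713 − 2880) / [(2880 + 3713)/2] = 833/3296.5 = 0.252692…
%ΔP = (143 − 156) / [(156 + 143)/2] = -13/149.5 = -0.086956…
Arc Ed = %ΔQ / %ΔP = (833/3296.5) / (-13/149.5) = -2.90596…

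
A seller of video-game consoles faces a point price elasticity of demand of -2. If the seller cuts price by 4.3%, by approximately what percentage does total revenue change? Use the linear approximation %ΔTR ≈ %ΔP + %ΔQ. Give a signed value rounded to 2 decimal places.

%ΔQ ≈ Ed × %ΔP = (-2) × (-4.3%) = +8.6000%
%ΔTR ≈ %ΔP + %ΔQ = (-4.3%) + (+8.6000%) = +4.3000%

+4.30%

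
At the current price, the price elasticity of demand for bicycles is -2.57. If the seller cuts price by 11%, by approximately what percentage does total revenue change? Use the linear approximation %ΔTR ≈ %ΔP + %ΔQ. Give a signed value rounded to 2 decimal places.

+17.27%

%ΔQ ≈ Ed × %ΔP = (-2.57) × (-11%) = +28.2700%
%ΔTR ≈ %ΔP + %ΔQ = (-11%) + (+28.2700%) = +17.2700%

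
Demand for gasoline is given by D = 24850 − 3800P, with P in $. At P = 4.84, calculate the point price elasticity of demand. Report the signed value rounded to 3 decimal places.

dD/dP = −3800. At P = 4.84, D = 24850 − 3800(4.84) = 6458.
Ed = (dD/dP)·(P/D) = −3800 × (4.84/6458) = -2.84794…

-2.848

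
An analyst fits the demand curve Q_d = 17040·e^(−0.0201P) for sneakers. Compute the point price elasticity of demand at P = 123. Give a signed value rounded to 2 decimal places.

-2.47

dQ_d/dP = −0.0201·Q_d = -28.9041. At P = 123, Q_d = 1438.01.
Ed = (dQ_d/dP)·(P/Q_d) = (-28.9041) × (123/1438.01) = -2.4723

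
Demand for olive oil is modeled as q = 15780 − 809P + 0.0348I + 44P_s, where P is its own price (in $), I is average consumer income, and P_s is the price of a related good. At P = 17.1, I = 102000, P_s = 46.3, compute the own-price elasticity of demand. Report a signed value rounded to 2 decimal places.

At the given values, q = 15780 − 809(17.1) + 0.0348(102000) + 44(46.3) = 7532.9.
∂q/∂P = −809.
E = (-809) × (17.1/7532.9) = -1.8364…

-1.84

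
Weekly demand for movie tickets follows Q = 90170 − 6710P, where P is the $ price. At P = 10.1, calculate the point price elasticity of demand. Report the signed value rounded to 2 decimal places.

-3.03

dQ/dP = −6710. At P = 10.1, Q = 90170 − 6710(10.1) = 22399.
Ed = (dQ/dP)·(P/Q) = −6710 × (10.1/22399) = -3.0256…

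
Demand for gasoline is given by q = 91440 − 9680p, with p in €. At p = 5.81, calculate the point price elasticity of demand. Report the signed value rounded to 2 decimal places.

-1.60

dq/dp = −9680. At p = 5.81, q = 91440 − 9680(5.81) = 35199.2.
Ed = (dq/dp)·(p/q) = −9680 × (5.81/35199.2) = -1.5977…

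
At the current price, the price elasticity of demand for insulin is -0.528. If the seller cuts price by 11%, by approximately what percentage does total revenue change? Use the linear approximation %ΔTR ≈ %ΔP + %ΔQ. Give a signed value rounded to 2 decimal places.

%ΔQ ≈ Ed × %ΔP = (-0.528) × (-11%) = +5.8080%
%ΔTR ≈ %ΔP + %ΔQ = (-11%) + (+5.8080%) = -5.1920%

-5.19%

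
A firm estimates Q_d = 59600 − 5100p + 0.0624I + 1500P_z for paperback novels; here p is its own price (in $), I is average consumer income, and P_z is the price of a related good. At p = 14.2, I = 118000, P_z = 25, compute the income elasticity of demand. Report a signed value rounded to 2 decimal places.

0.23

At the given values, Q_d = 59600 − 5100(14.2) + 0.0624(118000) + 1500(25) = 32043.2.
∂Q_d/∂I = 0.0624.
E = (0.0624) × (118000/32043.2) = 0.2297…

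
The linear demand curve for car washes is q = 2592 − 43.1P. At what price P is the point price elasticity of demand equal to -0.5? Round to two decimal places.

Ed = −43.1P/(2592 − 43.1P). Set this equal to -0.5:
43.1P = 0.5·(2592 − 43.1P) ⇒ 43.1P(1 + 0.5) = 0.5·2592
P = 0.5·2592 / (43.1·1.5) = 20.0464…

20.05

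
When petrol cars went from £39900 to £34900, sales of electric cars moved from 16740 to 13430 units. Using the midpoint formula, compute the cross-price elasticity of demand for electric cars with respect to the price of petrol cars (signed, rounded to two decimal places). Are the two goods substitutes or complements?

1.64; substitutes

%ΔQ_{electric cars} = (13430 − 16740)/avg = -3310/15085 = -0.219423…
%ΔP_{petrol cars} = (34900 − 39900)/avg = -5000/37400 = -0.133689…
E_cross = (-3310/15085) / (-5000/37400) = 1.6412…
E_cross > 0 ⇒ the goods are substitutes.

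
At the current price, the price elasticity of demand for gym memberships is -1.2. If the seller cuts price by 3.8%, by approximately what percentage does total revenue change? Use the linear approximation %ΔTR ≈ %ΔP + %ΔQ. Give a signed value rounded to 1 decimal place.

%ΔQ ≈ Ed × %ΔP = (-1.2) × (-3.8%) = +4.5600%
%ΔTR ≈ %ΔP + %ΔQ = (-3.8%) + (+4.5600%) = +0.7600%

+0.8%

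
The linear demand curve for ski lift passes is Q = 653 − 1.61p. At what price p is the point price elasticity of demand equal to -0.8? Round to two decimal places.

Ed = −1.61p/(653 − 1.61p). Set this equal to -0.8:
1.61p = 0.8·(653 − 1.61p) ⇒ 1.61p(1 + 0.8) = 0.8·653
p = 0.8·653 / (1.61·1.8) = 180.2622…

180.26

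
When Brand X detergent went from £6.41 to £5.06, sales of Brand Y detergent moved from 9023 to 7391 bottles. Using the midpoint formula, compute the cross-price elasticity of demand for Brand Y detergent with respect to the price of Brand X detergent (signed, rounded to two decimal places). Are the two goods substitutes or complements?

%ΔQ_{Brand Y detergent} = (7391 − 9023)/avg = -1632/8207 = -0.198854…
%ΔP_{Brand X detergent} = (5.06 − 6.41)/avg = -1.35/5.735 = -0.235396…
E_cross = (-1632/8207) / (-1.35/5.735) = 0.8447…
E_cross > 0 ⇒ the goods are substitutes.

0.84; substitutes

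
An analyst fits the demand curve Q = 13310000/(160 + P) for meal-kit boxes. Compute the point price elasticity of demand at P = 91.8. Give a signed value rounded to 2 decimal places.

dQ/dP = −13310000/(160 + P)² = -209.926. At P = 91.8, Q = 52859.4.
Ed = (dQ/dP)·(P/Q) = (-209.926) × (91.8/52859.4) = -0.3645…

-0.36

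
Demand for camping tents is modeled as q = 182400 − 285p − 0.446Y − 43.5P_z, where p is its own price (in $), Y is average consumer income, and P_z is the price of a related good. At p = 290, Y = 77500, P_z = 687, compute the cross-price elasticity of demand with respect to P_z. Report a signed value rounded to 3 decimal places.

At the given values, q = 182400 − 285(290) − 0.446(77500) − 43.5(687) = 35300.5.
∂q/∂P_z = -43.5.
E = (-43.5) × (687/35300.5) = -0.84657…

-0.847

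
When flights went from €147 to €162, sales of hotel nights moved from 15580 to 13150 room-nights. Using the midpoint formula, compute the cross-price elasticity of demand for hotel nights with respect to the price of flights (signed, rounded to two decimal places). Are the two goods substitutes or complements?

-1.74; complements

%ΔQ_{hotel nights} = (13150 − 15580)/avg = -2430/14365 = -0.169161…
%ΔP_{flights} = (162 − 147)/avg = 15/154.5 = 0.097087…
E_cross = (-2430/14365) / (15/154.5) = -1.7423…
E_cross < 0 ⇒ the goods are complements.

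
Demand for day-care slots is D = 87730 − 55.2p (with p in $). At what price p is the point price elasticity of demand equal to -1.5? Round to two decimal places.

953.59

Ed = −55.2p/(87730 − 55.2p). Set this equal to -1.5:
55.2p = 1.5·(87730 − 55.2p) ⇒ 55.2p(1 + 1.5) = 1.5·87730
p = 1.5·87730 / (55.2·2.5) = 953.5869…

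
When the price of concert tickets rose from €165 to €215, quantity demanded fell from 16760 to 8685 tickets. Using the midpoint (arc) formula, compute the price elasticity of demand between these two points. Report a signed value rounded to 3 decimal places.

-2.412

%ΔQ = (8685 − 16760) / [(16760 + 8685)/2] = -8075/12722.5 = -0.634702…
%ΔP = (215 − 165) / [(165 + 215)/2] = 50/190 = 0.263157…
Arc Ed = %ΔQ / %ΔP = (-8075/12722.5) / (50/190) = -2.41186…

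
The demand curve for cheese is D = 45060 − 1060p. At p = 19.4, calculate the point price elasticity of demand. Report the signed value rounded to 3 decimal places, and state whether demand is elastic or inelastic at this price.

dD/dp = −1060. At p = 19.4, D = 45060 − 1060(19.4) = 24496.
Ed = (dD/dp)·(p/D) = −1060 × (19.4/24496) = -0.83948…
|Ed| = 0.839 < 1, so demand is inelastic.

-0.839; inelastic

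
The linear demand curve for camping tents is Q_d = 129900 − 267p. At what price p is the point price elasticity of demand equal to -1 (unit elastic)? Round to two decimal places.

243.26

Ed = −267p/(129900 − 267p). Set this equal to -1:
267p = 1·(129900 − 267p) ⇒ 267p(1 + 1) = 1·129900
p = 1·129900 / (267·2) = 243.2584…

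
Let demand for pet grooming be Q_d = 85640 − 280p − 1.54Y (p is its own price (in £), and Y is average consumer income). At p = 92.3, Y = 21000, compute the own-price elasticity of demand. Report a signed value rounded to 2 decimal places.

At the given values, Q_d = 85640 − 280(92.3) − 1.54(21000) = 27456.
∂Q_d/∂p = −280.
E = (-280) × (92.3/27456) = -0.9412…

-0.94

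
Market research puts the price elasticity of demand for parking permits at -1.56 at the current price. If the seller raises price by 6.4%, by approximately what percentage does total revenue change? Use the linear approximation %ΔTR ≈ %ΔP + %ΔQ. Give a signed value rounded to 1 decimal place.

%ΔQ ≈ Ed × %ΔP = (-1.56) × (+6.4%) = -9.9840%
%ΔTR ≈ %ΔP + %ΔQ = (+6.4%) + (-9.9840%) = -3.5840%

-3.6%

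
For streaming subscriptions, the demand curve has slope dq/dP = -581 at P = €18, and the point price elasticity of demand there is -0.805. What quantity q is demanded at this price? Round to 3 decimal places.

12991.304

Ed = (dq/dP)·(P/q) ⇒ q = (dq/dP)·P/Ed = (-581)·18/(-0.805) = 12991.30434…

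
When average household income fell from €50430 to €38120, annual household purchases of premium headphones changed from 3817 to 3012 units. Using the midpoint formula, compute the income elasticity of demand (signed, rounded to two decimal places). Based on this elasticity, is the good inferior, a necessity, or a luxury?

%ΔQ = (3012 − 3817)/[( 3817 + 3012)/2] = -805/3414.5 = -0.235759…
%ΔIncome = (38120 − 50430)/[( 50430 + 38120)/2] = -12310/44275 = -0.278035…
E_income = (-805/3414.5) / (-12310/44275) = 0.8479…
0 < E_income < 1 ⇒ normal good, necessity.

0.85; necessity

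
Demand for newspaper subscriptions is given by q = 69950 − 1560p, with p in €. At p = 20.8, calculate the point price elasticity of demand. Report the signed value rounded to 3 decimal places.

-0.865

dq/dp = −1560. At p = 20.8, q = 69950 − 1560(20.8) = 37502.
Ed = (dq/dp)·(p/q) = −1560 × (20.8/37502) = -0.86523…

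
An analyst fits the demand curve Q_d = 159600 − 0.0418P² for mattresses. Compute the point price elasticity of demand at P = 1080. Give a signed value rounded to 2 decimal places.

-0.88

dQ_d/dP = −2·0.0418·P = -90.288. At P = 1080, Q_d = 110844.48.
Ed = (dQ_d/dP)·(P/Q_d) = (-90.288) × (1080/110844.48) = -0.8797…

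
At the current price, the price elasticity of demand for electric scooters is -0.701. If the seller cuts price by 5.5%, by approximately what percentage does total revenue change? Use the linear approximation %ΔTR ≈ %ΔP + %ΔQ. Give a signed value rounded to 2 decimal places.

%ΔQ ≈ Ed × %ΔP = (-0.701) × (-5.5%) = +3.8555%
%ΔTR ≈ %ΔP + %ΔQ = (-5.5%) + (+3.8555%) = -1.6445%

-1.64%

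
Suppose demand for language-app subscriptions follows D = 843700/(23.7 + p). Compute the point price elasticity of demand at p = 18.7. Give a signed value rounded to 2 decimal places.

-0.44

dD/dp = −843700/(23.7 + p)² = -469.306. At p = 18.7, D = 19898.6.
Ed = (dD/dp)·(p/D) = (-469.306) × (18.7/19898.6) = -0.4410…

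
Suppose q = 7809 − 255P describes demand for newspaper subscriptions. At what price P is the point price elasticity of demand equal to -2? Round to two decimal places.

20.42

Ed = −255P/(7809 − 255P). Set this equal to -2:
255P = 2·(7809 − 255P) ⇒ 255P(1 + 2) = 2·7809
P = 2·7809 / (255·3) = 20.4156…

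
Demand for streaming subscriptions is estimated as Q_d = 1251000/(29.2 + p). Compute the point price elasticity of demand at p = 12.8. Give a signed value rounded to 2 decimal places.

dQ_d/dp = −1251000/(29.2 + p)² = -709.184. At p = 12.8, Q_d = 29785.7.
Ed = (dQ_d/dp)·(p/Q_d) = (-709.184) × (12.8/29785.7) = -0.3047…

-0.30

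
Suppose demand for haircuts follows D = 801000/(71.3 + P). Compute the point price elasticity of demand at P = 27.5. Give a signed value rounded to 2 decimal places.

-0.28

dD/dP = −801000/(71.3 + P)² = -82.0576. At P = 27.5, D = 8107.29.
Ed = (dD/dP)·(P/D) = (-82.0576) × (27.5/8107.29) = -0.2783…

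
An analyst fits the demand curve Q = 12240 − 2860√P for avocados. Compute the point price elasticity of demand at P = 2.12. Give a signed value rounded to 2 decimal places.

dQ/dP = −2860/(2√P) = -982.128. At P = 2.12, Q = 8075.78.
Ed = (dQ/dP)·(P/Q) = (-982.128) × (2.12/8075.78) = -0.2578…

-0.26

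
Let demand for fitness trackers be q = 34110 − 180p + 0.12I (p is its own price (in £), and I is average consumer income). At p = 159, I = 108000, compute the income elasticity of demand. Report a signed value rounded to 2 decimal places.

0.70

At the given values, q = 34110 − 180(159) + 0.12(108000) = 18450.
∂q/∂I = 0.12.
E = (0.12) × (108000/18450) = 0.7024…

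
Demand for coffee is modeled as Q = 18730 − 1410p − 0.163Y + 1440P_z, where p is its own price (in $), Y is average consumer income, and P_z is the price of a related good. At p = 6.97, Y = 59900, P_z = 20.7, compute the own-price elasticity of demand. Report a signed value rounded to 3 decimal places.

-0.340

At the given values, Q = 18730 − 1410(6.97) − 0.163(59900) + 1440(20.7) = 28946.6.
∂Q/∂p = −1410.
E = (-1410) × (6.97/28946.6) = -0.33951…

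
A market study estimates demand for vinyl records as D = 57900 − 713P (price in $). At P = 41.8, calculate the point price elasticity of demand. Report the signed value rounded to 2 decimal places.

-1.06

dD/dP = −713. At P = 41.8, D = 57900 − 713(41.8) = 28096.6.
Ed = (dD/dP)·(P/D) = −713 × (41.8/28096.6) = -1.0607…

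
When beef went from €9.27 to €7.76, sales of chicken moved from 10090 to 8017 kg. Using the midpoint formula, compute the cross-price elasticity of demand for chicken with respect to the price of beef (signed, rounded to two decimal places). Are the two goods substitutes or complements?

%ΔQ_{chicken} = (8017 − 10090)/avg = -2073/9053.5 = -0.228972…
%ΔP_{beef} = (7.76 − 9.27)/avg = -1.51/8.515 = -0.177334…
E_cross = (-2073/9053.5) / (-1.51/8.515) = 1.2911…
E_cross > 0 ⇒ the goods are substitutes.

1.29; substitutes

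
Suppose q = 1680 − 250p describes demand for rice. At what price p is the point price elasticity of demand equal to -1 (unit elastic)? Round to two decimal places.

Ed = −250p/(1680 − 250p). Set this equal to -1:
250p = 1·(1680 − 250p) ⇒ 250p(1 + 1) = 1·1680
p = 1·1680 / (250·2) = 3.36

3.36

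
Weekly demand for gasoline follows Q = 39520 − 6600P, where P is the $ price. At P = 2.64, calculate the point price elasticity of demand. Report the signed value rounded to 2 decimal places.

-0.79

dQ/dP = −6600. At P = 2.64, Q = 39520 − 6600(2.64) = 22096.
Ed = (dQ/dP)·(P/Q) = −6600 × (2.64/22096) = -0.7885…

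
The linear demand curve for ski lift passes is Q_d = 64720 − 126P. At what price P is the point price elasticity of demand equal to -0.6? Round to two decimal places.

Ed = −126P/(64720 − 126P). Set this equal to -0.6:
126P = 0.6·(64720 − 126P) ⇒ 126P(1 + 0.6) = 0.6·64720
P = 0.6·64720 / (126·1.6) = 192.6190…

192.62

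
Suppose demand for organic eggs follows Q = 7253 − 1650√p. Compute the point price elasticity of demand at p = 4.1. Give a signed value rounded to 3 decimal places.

dQ/dp = −1650/(2√p) = -407.438. At p = 4.1, Q = 3912.
Ed = (dQ/dp)·(p/Q) = (-407.438) × (4.1/3912) = -0.42701…

-0.427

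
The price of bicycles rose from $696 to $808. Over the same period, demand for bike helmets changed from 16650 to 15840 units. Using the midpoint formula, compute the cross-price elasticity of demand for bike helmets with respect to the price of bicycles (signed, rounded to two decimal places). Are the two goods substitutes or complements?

-0.33; complements

%ΔQ_{bike helmets} = (15840 − 16650)/avg = -810/16245 = -0.049861…
%ΔP_{bicycles} = (808 − 696)/avg = 112/752 = 0.148936…
E_cross = (-810/16245) / (112/752) = -0.3347…
E_cross < 0 ⇒ the goods are complements.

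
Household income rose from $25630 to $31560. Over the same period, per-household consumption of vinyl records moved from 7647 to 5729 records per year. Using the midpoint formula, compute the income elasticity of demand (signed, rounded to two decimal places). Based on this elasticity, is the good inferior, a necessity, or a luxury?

-1.38; inferior

%ΔQ = (5729 − 7647)/[( 7647 + 5729)/2] = -1918/6688 = -0.286782…
%ΔIncome = (31560 − 25630)/[( 25630 + 31560)/2] = 5930/28595 = 0.207378…
E_income = (-1918/6688) / (5930/28595) = -1.3828…
E_income < 0 ⇒ inferior good.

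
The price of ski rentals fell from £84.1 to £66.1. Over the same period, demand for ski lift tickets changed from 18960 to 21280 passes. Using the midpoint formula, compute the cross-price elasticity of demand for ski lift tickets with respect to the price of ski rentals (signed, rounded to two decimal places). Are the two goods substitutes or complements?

%ΔQ_{ski lift tickets} = (21280 − 18960)/avg = 2320/20120 = 0.115308…
%ΔP_{ski rentals} = (66.1 − 84.1)/avg = -18/75.1 = -0.239680…
E_cross = (2320/20120) / (-18/75.1) = -0.4810…
E_cross < 0 ⇒ the goods are complements.

-0.48; complements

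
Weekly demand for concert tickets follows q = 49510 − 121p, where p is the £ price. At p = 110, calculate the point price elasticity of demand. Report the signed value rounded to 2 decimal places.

dq/dp = −121. At p = 110, q = 49510 − 121(110) = 36200.
Ed = (dq/dp)·(p/q) = −121 × (110/36200) = -0.3676…

-0.37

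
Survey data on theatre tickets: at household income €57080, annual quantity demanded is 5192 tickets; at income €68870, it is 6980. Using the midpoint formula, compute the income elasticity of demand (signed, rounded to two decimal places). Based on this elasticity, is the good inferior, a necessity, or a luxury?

1.57; luxury

%ΔQ = (6980 − 5192)/[( 5192 + 6980)/2] = 1788/6086 = 0.293789…
%ΔIncome = (68870 − 57080)/[( 57080 + 68870)/2] = 11790/62975 = 0.187217…
E_income = (1788/6086) / (11790/62975) = 1.5692…
E_income > 1 ⇒ normal good, luxury.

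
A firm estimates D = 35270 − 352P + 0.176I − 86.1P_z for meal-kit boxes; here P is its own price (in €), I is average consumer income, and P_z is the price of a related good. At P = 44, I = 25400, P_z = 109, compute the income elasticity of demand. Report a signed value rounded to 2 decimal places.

At the given values, D = 35270 − 352(44) + 0.176(25400) − 86.1(109) = 14867.5.
∂D/∂I = 0.176.
E = (0.176) × (25400/14867.5) = 0.3006…

0.30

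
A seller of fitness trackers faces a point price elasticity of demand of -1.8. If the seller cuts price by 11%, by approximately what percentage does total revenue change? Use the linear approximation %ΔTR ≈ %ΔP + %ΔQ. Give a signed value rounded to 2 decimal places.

%ΔQ ≈ Ed × %ΔP = (-1.8) × (-11%) = +19.8000%
%ΔTR ≈ %ΔP + %ΔQ = (-11%) + (+19.8000%) = +8.8000%

+8.80%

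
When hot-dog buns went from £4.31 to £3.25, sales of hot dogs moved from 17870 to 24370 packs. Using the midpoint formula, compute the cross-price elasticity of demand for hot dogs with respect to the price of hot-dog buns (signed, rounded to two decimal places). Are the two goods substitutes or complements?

-1.10; complements

%ΔQ_{hot dogs} = (24370 − 17870)/avg = 6500/21120 = 0.307765…
%ΔP_{hot-dog buns} = (3.25 − 4.31)/avg = -1.06/3.78 = -0.280423…
E_cross = (6500/21120) / (-1.06/3.78) = -1.0975…
E_cross < 0 ⇒ the goods are complements.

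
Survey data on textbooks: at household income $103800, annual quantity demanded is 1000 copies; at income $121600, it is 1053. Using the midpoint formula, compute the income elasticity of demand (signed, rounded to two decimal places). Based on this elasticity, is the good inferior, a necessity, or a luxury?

0.33; necessity

%ΔQ = (1053 − 1000)/[( 1000 + 1053)/2] = 53/1026.5 = 0.051631…
%ΔIncome = (121600 − 103800)/[( 103800 + 121600)/2] = 17800/112700 = 0.157941…
E_income = (53/1026.5) / (17800/112700) = 0.3269…
0 < E_income < 1 ⇒ normal good, necessity.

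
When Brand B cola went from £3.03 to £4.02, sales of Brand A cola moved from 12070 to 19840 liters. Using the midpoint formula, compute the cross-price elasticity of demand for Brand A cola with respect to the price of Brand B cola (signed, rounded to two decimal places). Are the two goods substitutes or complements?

1.73; substitutes

%ΔQ_{Brand A cola} = (19840 − 12070)/avg = 7770/15955 = 0.486994…
%ΔP_{Brand B cola} = (4.02 − 3.03)/avg = 0.99/3.525 = 0.280851…
E_cross = (7770/15955) / (0.99/3.525) = 1.7339…
E_cross > 0 ⇒ the goods are substitutes.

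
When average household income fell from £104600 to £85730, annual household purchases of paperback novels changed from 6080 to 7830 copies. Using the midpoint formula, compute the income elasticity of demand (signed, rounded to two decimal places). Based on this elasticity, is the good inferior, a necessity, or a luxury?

%ΔQ = (7830 − 6080)/[( 6080 + 7830)/2] = 1750/6955 = 0.251617…
%ΔIncome = (85730 − 104600)/[( 104600 + 85730)/2] = -18870/95165 = -0.198287…
E_income = (1750/6955) / (-18870/95165) = -1.2689…
E_income < 0 ⇒ inferior good.

-1.27; inferior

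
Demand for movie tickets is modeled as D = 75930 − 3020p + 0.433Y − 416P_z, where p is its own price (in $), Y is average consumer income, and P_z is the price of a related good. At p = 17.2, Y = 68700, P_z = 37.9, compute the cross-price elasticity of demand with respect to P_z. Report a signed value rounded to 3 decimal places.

-0.415

At the given values, D = 75930 − 3020(17.2) + 0.433(68700) − 416(37.9) = 37966.7.
∂D/∂P_z = -416.
E = (-416) × (37.9/37966.7) = -0.41526…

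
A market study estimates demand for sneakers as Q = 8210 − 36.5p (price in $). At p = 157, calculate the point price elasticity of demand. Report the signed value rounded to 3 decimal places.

-2.311

dQ/dp = −36.5. At p = 157, Q = 8210 − 36.5(157) = 2479.5.
Ed = (dQ/dp)·(p/Q) = −36.5 × (157/2479.5) = -2.31115…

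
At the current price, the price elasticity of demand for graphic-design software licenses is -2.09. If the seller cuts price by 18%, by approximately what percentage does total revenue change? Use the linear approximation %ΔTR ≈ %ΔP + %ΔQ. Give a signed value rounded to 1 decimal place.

%ΔQ ≈ Ed × %ΔP = (-2.09) × (-18%) = +37.6200%
%ΔTR ≈ %ΔP + %ΔQ = (-18%) + (+37.6200%) = +19.6200%

+19.6%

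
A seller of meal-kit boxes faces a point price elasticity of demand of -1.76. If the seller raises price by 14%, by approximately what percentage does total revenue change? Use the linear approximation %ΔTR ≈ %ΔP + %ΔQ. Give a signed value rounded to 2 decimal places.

-10.64%

%ΔQ ≈ Ed × %ΔP = (-1.76) × (+14%) = -24.6400%
%ΔTR ≈ %ΔP + %ΔQ = (+14%) + (-24.6400%) = -10.6400%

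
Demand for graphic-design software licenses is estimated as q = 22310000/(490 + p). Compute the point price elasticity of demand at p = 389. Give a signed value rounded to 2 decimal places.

dq/dp = −22310000/(490 + p)² = -28.875. At p = 389, q = 25381.1.
Ed = (dq/dp)·(p/q) = (-28.875) × (389/25381.1) = -0.4425…

-0.44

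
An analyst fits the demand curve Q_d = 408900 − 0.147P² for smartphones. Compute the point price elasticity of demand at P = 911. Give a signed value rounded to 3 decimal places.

dQ_d/dP = −2·0.147·P = -267.834. At P = 911, Q_d = 286901.613.
Ed = (dQ_d/dP)·(P/Q_d) = (-267.834) × (911/286901.613) = -0.85045…

-0.850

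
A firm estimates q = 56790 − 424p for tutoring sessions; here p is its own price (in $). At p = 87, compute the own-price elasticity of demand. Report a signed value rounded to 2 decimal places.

At the given values, q = 56790 − 424(87) = 19902.
∂q/∂p = −424.
E = (-424) × (87/19902) = -1.8534…

-1.85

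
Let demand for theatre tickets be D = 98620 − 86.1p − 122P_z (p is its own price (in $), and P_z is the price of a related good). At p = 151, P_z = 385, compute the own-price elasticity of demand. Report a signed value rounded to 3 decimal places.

At the given values, D = 98620 − 86.1(151) − 122(385) = 38648.9.
∂D/∂p = −86.1.
E = (-86.1) × (151/38648.9) = -0.33638…

-0.336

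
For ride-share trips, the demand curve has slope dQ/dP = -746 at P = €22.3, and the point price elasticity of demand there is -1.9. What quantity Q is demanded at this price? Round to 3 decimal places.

8755.684

Ed = (dQ/dP)·(P/Q) ⇒ Q = (dQ/dP)·P/Ed = (-746)·22.3/(-1.9) = 8755.68421…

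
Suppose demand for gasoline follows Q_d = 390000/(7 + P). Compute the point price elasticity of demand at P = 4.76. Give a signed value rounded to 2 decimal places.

-0.40

dQ_d/dP = −390000/(7 + P)² = -2820.01. At P = 4.76, Q_d = 33163.3.
Ed = (dQ_d/dP)·(P/Q_d) = (-2820.01) × (4.76/33163.3) = -0.4047…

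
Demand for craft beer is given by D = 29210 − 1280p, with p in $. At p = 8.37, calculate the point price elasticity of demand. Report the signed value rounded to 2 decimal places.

dD/dp = −1280. At p = 8.37, D = 29210 − 1280(8.37) = 18496.4.
Ed = (dD/dp)·(p/D) = −1280 × (8.37/18496.4) = -0.5792…

-0.58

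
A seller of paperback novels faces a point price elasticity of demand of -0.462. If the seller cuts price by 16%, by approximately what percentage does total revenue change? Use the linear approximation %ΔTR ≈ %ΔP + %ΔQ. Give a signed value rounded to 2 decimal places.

-8.61%

%ΔQ ≈ Ed × %ΔP = (-0.462) × (-16%) = +7.3920%
%ΔTR ≈ %ΔP + %ΔQ = (-16%) + (+7.3920%) = -8.6080%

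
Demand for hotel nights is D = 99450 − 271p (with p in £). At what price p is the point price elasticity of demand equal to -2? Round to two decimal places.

244.65

Ed = −271p/(99450 − 271p). Set this equal to -2:
271p = 2·(99450 − 271p) ⇒ 271p(1 + 2) = 2·99450
p = 2·99450 / (271·3) = 244.6494…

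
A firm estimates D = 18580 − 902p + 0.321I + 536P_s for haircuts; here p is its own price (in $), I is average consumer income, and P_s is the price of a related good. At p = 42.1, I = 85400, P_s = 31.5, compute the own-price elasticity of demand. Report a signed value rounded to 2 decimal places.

At the given values, D = 18580 − 902(42.1) + 0.321(85400) + 536(31.5) = 24903.2.
∂D/∂p = −902.
E = (-902) × (42.1/24903.2) = -1.5248…

-1.52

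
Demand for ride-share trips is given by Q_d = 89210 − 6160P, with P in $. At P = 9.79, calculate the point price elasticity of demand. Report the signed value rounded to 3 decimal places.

-2.086

dQ_d/dP = −6160. At P = 9.79, Q_d = 89210 − 6160(9.79) = 28903.6.
Ed = (dQ_d/dP)·(P/Q_d) = −6160 × (9.79/28903.6) = -2.08646…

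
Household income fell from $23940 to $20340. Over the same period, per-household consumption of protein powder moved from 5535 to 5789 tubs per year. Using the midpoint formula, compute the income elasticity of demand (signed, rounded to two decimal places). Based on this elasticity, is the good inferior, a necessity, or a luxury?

-0.28; inferior

%ΔQ = (5789 − 5535)/[( 5535 + 5789)/2] = 254/5662 = 0.044860…
%ΔIncome = (20340 − 23940)/[( 23940 + 20340)/2] = -3600/22140 = -0.162601…
E_income = (254/5662) / (-3600/22140) = -0.2758…
E_income < 0 ⇒ inferior good.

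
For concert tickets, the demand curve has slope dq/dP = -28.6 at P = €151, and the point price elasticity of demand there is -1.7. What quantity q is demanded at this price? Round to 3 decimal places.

2540.353

Ed = (dq/dP)·(P/q) ⇒ q = (dq/dP)·P/Ed = (-28.6)·151/(-1.7) = 2540.35294…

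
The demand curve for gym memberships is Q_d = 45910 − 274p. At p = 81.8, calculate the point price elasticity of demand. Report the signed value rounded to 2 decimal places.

dQ_d/dp = −274. At p = 81.8, Q_d = 45910 − 274(81.8) = 23496.8.
Ed = (dQ_d/dp)·(p/Q_d) = −274 × (81.8/23496.8) = -0.9538…

-0.95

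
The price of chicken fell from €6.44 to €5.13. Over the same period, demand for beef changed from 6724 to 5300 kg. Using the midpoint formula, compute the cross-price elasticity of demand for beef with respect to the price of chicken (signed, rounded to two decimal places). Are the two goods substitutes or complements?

1.05; substitutes

%ΔQ_{beef} = (5300 − 6724)/avg = -1424/6012 = -0.236859…
%ΔP_{chicken} = (5.13 − 6.44)/avg = -1.31/5.785 = -0.226447…
E_cross = (-1424/6012) / (-1.31/5.785) = 1.0459…
E_cross > 0 ⇒ the goods are substitutes.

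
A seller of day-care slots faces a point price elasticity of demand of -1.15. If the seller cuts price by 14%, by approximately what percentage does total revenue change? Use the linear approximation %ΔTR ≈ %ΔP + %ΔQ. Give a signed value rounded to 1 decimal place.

%ΔQ ≈ Ed × %ΔP = (-1.15) × (-14%) = +16.1000%
%ΔTR ≈ %ΔP + %ΔQ = (-14%) + (+16.1000%) = +2.1000%

+2.1%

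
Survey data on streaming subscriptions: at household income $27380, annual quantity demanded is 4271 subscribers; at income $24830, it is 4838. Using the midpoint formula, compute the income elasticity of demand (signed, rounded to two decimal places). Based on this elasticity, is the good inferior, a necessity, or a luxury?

%ΔQ = (4838 − 4271)/[( 4271 + 4838)/2] = 567/4554.5 = 0.124492…
%ΔIncome = (24830 − 27380)/[( 27380 + 24830)/2] = -2550/26105 = -0.097682…
E_income = (567/4554.5) / (-2550/26105) = -1.2744…
E_income < 0 ⇒ inferior good.

-1.27; inferior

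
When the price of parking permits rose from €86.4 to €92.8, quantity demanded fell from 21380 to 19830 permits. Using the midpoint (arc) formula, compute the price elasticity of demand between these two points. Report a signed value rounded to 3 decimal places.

%ΔQ = (19830 − 21380) / [(21380 + 19830)/2] = -1550/20605 = -0.075224…
%ΔP = (92.8 − 86.4) / [(86.4 + 92.8)/2] = 6.4/89.6 = 0.071428…
Arc Ed = %ΔQ / %ΔP = (-1550/20605) / (6.4/89.6) = -1.05314…

-1.053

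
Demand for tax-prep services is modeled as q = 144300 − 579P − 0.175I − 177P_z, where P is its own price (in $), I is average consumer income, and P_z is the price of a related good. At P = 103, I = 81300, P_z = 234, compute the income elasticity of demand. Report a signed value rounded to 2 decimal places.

-0.49

At the given values, q = 144300 − 579(103) − 0.175(81300) − 177(234) = 29017.5.
∂q/∂I = -0.175.
E = (-0.175) × (81300/29017.5) = -0.4903…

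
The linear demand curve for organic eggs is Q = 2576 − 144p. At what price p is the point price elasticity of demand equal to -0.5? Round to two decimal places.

Ed = −144p/(2576 − 144p). Set this equal to -0.5:
144p = 0.5·(2576 − 144p) ⇒ 144p(1 + 0.5) = 0.5·2576
p = 0.5·2576 / (144·1.5) = 5.9629…

5.96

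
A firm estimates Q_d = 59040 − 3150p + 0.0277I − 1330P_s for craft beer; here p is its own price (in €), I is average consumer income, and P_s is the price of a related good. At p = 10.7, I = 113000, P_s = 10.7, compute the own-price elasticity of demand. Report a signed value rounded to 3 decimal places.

At the given values, Q_d = 59040 − 3150(10.7) + 0.0277(113000) − 1330(10.7) = 14234.1.
∂Q_d/∂p = −3150.
E = (-3150) × (10.7/14234.1) = -2.36790…

-2.368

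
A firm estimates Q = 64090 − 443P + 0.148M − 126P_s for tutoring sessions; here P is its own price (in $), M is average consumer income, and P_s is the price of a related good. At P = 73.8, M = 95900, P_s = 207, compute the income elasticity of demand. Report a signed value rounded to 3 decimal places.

At the given values, Q = 64090 − 443(73.8) + 0.148(95900) − 126(207) = 19507.8.
∂Q/∂M = 0.148.
E = (0.148) × (95900/19507.8) = 0.72756…

0.728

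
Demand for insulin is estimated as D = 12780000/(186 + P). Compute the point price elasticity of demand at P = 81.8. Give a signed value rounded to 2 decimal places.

dD/dP = −12780000/(186 + P)² = -178.201. At P = 81.8, D = 47722.2.
Ed = (dD/dP)·(P/D) = (-178.201) × (81.8/47722.2) = -0.3054…

-0.31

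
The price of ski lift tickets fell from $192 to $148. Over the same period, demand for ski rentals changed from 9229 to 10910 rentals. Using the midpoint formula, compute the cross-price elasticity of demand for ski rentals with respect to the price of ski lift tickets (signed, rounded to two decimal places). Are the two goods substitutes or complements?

-0.64; complements

%ΔQ_{ski rentals} = (10910 − 9229)/avg = 1681/10069.5 = 0.166939…
%ΔP_{ski lift tickets} = (148 − 192)/avg = -44/170 = -0.258823…
E_cross = (1681/10069.5) / (-44/170) = -0.6449…
E_cross < 0 ⇒ the goods are complements.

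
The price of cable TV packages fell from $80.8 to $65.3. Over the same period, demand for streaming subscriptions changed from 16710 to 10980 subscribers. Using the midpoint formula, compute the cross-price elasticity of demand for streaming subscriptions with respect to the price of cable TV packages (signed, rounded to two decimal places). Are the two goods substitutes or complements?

%ΔQ_{streaming subscriptions} = (10980 − 16710)/avg = -5730/13845 = -0.413867…
%ΔP_{cable TV packages} = (65.3 − 80.8)/avg = -15.5/73.05 = -0.212183…
E_cross = (-5730/13845) / (-15.5/73.05) = 1.9505…
E_cross > 0 ⇒ the goods are substitutes.

1.95; substitutes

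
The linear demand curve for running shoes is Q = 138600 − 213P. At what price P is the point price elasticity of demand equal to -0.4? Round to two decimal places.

Ed = −213P/(138600 − 213P). Set this equal to -0.4:
213P = 0.4·(138600 − 213P) ⇒ 213P(1 + 0.4) = 0.4·138600
P = 0.4·138600 / (213·1.4) = 185.9154…

185.92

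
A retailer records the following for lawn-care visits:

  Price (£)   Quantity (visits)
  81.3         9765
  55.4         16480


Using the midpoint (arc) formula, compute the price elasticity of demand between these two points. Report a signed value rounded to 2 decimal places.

-1.35

%ΔQ = (16480 − 9765) / [(9765 + 16480)/2] = 6715/13122.5 = 0.511716…
%ΔP = (55.4 − 81.3) / [(81.3 + 55.4)/2] = -25.9/68.35 = -0.378931…
Arc Ed = %ΔQ / %ΔP = (6715/13122.5) / (-25.9/68.35) = -1.3504…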